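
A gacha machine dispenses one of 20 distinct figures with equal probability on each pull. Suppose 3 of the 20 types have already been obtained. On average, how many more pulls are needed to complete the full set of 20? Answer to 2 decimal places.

68.79

Starting from 3 distinct types, each trial gives a new one with probability (20−i)/20 when i types are held, so the wait for the next new type is 20/(20−i).
E = 20/17 + 20/16 + 20/15 + 20/14 + 20/13 + 20/12 + 20/11 + 20/10 + 20/9 + 20/8 + 20/7 + 20/6 + 20/5 + 20/4 + 20/3 + 20/2 + 20/1 = 42142223/612612 ≈ 68.79.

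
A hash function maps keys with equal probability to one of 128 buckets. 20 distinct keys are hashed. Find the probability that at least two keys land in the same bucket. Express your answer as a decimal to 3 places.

It's easier to compute the probability that all 20 are distinct.
P(all distinct) = 128/128 · 127/128 · ··· · 109/128 ≈ 0.209.
So the probability of at least one match is 1 − 0.209 = 0.791.

0.791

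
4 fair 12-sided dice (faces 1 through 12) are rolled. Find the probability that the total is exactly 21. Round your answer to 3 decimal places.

There are 12^4 = 20736 equally likely outcomes.
The number of ordered 4-tuples from {1,…,12} summing to 21 is 916.
P(sum = 21) = 916/20736 = 229/5184 ≈ 0.044.

0.044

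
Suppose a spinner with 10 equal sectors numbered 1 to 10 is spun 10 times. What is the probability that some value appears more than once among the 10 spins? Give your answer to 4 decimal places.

P(all 10 different) = 10/10 · 9/10 · ··· · 1/10 ≈ 0.0004.
P(at least two equal) = 1 − 0.0004 = 0.9996.

0.9996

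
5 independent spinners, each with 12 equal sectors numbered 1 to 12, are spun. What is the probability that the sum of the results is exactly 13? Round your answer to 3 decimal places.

There are 12^5 = 248832 equally likely outcomes.
The number of ordered 5-tuples from {1,…,12} summing to 13 is 495.
P(sum = 13) = 495/248832 = 55/27648 ≈ 0.002.

0.002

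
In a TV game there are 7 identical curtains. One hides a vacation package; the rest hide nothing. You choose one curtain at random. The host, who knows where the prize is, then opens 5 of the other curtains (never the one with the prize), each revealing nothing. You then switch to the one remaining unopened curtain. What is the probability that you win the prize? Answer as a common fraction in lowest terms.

6/7

Your original curtain holds the prize with probability 1/7, so the other 6 collectively hold it with probability 6/7.
The host can always find 5 empty curtains to open, so the reveals don't change that 6/7; it is now spread over the 1 remaining unopened curtain.
P(win by switching) = (6/7) · (1/1) = 6/7.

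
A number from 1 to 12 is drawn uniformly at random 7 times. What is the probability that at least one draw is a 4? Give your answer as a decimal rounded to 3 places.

0.456

P(no draw is a 4) = (11/12)^7 ≈ 0.544.
P(at least one) = 1 − 0.544 = 0.456.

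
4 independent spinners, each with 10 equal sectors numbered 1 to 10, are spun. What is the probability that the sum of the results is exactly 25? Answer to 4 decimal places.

0.0592

There are 10^4 = 10000 equally likely outcomes.
The number of ordered 4-tuples from {1,…,10} summing to 25 is 592.
P(sum = 25) = 592/10000 = 37/625 ≈ 0.0592.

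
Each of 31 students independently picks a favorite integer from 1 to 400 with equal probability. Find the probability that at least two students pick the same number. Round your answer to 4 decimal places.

0.6968

It's easier to compute the probability that all 31 are distinct.
P(all distinct) = 400/400 · 399/400 · ··· · 370/400 ≈ 0.3032.
So the probability of at least one match is 1 − 0.3032 = 0.6968.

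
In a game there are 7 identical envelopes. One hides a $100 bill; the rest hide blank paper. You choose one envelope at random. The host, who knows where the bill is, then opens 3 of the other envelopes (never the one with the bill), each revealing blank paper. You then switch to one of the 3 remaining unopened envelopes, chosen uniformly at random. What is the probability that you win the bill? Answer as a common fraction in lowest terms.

Your original envelope holds the bill with probability 1/7, so the other 6 collectively hold it with probability 6/7.
The host can always find 3 empty envelopes to open, so the reveals don't change that 6/7; it is now spread over the 3 remaining unopened envelopes.
P(win by switching) = (6/7) · (1/3) = 2/7.

2/7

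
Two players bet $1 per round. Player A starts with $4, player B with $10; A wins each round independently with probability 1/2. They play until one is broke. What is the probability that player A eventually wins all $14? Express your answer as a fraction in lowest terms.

2/7

With a fair step, P(i) = ½P(i−1) + ½P(i+1) with P(0)=0, P(14)=1 has the linear solution P(i) = i/14.
P(4) = 4/14 = 2/7.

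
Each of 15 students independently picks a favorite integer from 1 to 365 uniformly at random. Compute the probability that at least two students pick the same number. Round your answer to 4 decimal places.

It's easier to compute the probability that all 15 are distinct.
P(all distinct) = 365/365 · 364/365 · ··· · 351/365 ≈ 0.7471.
So the probability of at least one match is 1 − 0.7471 = 0.2529.

0.2529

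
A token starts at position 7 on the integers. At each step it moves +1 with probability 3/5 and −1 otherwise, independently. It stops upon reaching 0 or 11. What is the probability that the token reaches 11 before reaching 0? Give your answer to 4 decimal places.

Let r = q/p = (2/5)/(3/5) = 2/3. The recurrence P(i) = p·P(i+1) + q·P(i−1) with P(0)=0, P(11)=1 gives P(i) = (1 − r^i)/(1 − r^11).
P(7) = (1 − (2/3)^7) / (1 − (2/3)^11) = 166779/175099 ≈ 0.9525.

0.9525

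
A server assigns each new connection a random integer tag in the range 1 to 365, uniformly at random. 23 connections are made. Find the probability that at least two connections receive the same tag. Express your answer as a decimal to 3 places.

It's easier to compute the probability that all 23 are distinct.
P(all distinct) = 365/365 · 364/365 · ··· · 343/365 ≈ 0.493.
So the probability of at least one match is 1 − 0.493 = 0.507.

0.507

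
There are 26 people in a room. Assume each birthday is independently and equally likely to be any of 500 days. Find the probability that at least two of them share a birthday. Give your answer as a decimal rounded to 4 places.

0.4838

It's easier to compute the probability that all 26 are distinct.
P(all distinct) = 500/500 · 499/500 · ··· · 475/500 ≈ 0.5162.
So the probability of at least one match is 1 − 0.5162 = 0.4838.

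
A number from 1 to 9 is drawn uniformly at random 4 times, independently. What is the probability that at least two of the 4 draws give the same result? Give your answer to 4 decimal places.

P(all 4 different) = 9/9 · 8/9 · ··· · 6/9 ≈ 0.4609.
P(at least two equal) = 1 − 0.4609 = 0.5391.

0.5391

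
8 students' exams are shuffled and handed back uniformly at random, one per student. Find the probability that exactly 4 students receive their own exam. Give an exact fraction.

Choose which 4 of the 8 are fixed: C(8,4) = 70 ways.
The remaining 4 must have no fixed point: D(4) = 9.
P = 70·9/40320 = 1/64.

1/64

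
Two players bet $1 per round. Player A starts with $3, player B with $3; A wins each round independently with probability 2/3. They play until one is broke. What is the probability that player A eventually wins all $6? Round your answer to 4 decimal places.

Let r = q/p = (1/3)/(2/3) = 1/2. The recurrence P(i) = p·P(i+1) + q·P(i−1) with P(0)=0, P(6)=1 gives P(i) = (1 − r^i)/(1 − r^6).
P(3) = (1 − (1/2)^3) / (1 − (1/2)^6) = 8/9 ≈ 0.8889.

0.8889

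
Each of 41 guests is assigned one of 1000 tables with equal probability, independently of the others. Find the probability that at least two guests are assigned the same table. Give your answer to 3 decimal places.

It's easier to compute the probability that all 41 are distinct.
P(all distinct) = 1000/1000 · 999/1000 · ··· · 960/1000 ≈ 0.435.
So the probability of at least one match is 1 − 0.435 = 0.565.

0.565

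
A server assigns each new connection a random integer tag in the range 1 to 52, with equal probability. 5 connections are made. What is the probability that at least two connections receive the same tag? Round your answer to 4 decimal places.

0.1797

It's easier to compute the probability that all 5 are distinct.
P(all distinct) = 52/52 · 51/52 · ··· · 48/52 ≈ 0.8203.
So the probability of at least one match is 1 − 0.8203 = 0.1797.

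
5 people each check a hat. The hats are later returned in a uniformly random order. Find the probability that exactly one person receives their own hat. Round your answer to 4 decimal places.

0.3750

Choose which one is fixed: C(5,1) = 5 ways.
The remaining 4 must have no fixed point: D(4) = 9.
P = 5·9/120 = 3/8 ≈ 0.3750.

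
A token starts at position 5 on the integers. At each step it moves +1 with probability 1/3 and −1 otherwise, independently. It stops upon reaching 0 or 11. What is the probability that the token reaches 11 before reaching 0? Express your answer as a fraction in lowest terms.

Let r = q/p = (2/3)/(1/3) = 2. The recurrence P(i) = p·P(i+1) + q·P(i−1) with P(0)=0, P(11)=1 gives P(i) = (1 − r^i)/(1 − r^11).
P(5) = (1 − (2)^5) / (1 − (2)^11) = 31/2047.

31/2047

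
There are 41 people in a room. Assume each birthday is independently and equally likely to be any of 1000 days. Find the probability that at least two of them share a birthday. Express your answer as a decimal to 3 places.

It's easier to compute the probability that all 41 are distinct.
P(all distinct) = 1000/1000 · 999/1000 · ··· · 960/1000 ≈ 0.435.
So the probability of at least one match is 1 − 0.435 = 0.565.

0.565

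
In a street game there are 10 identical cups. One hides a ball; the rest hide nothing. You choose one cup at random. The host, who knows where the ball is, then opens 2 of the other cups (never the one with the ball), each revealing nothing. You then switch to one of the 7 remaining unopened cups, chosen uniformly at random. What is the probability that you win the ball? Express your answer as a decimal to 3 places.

Your original cup holds the ball with probability 1/10, so the other 9 collectively hold it with probability 9/10.
The host can always find 2 empty cups to open, so the reveals don't change that 9/10; it is now spread over the 7 remaining unopened cups.
P(win by switching) = (9/10) · (1/7) = 9/70 ≈ 0.129.

0.129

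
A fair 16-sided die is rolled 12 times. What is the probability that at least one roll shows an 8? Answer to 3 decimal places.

P(no roll shows an 8) = (15/16)^12 ≈ 0.461.
P(at least one) = 1 − 0.461 = 0.539.

0.539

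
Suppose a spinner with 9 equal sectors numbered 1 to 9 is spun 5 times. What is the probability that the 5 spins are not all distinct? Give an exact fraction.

1627/2187

P(all 5 different) = 9/9 · 8/9 · ··· · 5/9 = 560/2187.
P(at least two equal) = 1 − 560/2187 = 1627/2187.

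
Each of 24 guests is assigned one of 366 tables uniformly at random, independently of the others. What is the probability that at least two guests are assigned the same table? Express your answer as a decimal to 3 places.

It's easier to compute the probability that all 24 are distinct.
P(all distinct) = 366/366 · 365/366 · ··· · 343/366 ≈ 0.463.
So the probability of at least one match is 1 − 0.463 = 0.537.

0.537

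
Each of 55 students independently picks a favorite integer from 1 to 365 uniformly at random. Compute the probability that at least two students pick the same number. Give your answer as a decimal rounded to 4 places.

It's easier to compute the probability that all 55 are distinct.
P(all distinct) = 365/365 · 364/365 · ··· · 311/365 ≈ 0.0137.
So the probability of at least one match is 1 − 0.0137 = 0.9863.

0.9863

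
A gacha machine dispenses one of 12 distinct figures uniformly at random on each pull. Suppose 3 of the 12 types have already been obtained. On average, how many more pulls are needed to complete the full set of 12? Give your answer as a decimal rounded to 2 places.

33.95

Starting from 3 distinct types, each trial gives a new one with probability (12−i)/12 when i types are held, so the wait for the next new type is 12/(12−i).
E = 12/9 + 12/8 + 12/7 + 12/6 + 12/5 + 12/4 + 12/3 + 12/2 + 12/1 = 7129/210 ≈ 33.95.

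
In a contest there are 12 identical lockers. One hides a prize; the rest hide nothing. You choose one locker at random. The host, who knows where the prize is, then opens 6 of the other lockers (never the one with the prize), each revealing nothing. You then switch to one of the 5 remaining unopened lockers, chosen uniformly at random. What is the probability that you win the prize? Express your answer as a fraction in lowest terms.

Your original locker holds the prize with probability 1/12, so the other 11 collectively hold it with probability 11/12.
The host can always find 6 empty lockers to open, so the reveals don't change that 11/12; it is now spread over the 5 remaining unopened lockers.
P(win by switching) = (11/12) · (1/5) = 11/60.

11/60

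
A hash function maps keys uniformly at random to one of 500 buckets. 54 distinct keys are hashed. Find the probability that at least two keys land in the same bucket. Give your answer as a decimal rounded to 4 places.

It's easier to compute the probability that all 54 are distinct.
P(all distinct) = 500/500 · 499/500 · ··· · 447/500 ≈ 0.0513.
So the probability of at least one match is 1 − 0.0513 = 0.9487.

0.9487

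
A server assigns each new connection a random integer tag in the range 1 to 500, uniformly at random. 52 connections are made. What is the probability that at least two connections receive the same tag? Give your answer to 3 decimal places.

0.936

It's easier to compute the probability that all 52 are distinct.
P(all distinct) = 500/500 · 499/500 · ··· · 449/500 ≈ 0.064.
So the probability of at least one match is 1 − 0.064 = 0.936.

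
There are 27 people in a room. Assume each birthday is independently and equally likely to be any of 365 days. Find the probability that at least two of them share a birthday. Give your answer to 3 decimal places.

0.627

It's easier to compute the probability that all 27 are distinct.
P(all distinct) = 365/365 · 364/365 · ··· · 339/365 ≈ 0.373.
So the probability of at least one match is 1 − 0.373 = 0.627.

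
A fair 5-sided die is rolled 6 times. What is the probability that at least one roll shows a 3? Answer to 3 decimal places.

P(no roll shows a 3) = (4/5)^6 ≈ 0.262.
P(at least one) = 1 − 0.262 = 0.738.

0.738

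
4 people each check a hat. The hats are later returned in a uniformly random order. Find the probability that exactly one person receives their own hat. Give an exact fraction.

Choose which one is fixed: C(4,1) = 4 ways.
The remaining 3 must have no fixed point: D(3) = 2.
P = 4·2/24 = 1/3.

1/3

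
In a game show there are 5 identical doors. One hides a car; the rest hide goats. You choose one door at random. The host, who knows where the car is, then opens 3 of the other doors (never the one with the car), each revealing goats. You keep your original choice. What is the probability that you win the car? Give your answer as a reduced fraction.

The host can always open 3 empty doors regardless of your choice, so the reveals give no information about your original door.
P(win by staying) = 1/5.

1/5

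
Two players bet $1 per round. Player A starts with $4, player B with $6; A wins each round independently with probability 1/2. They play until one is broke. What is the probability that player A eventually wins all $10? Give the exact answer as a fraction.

2/5

With a fair step, P(i) = ½P(i−1) + ½P(i+1) with P(0)=0, P(10)=1 has the linear solution P(i) = i/10.
P(4) = 4/10 = 2/5.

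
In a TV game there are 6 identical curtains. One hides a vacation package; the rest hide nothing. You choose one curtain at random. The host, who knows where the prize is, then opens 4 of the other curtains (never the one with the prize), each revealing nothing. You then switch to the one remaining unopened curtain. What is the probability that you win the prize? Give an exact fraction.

Your original curtain holds the prize with probability 1/6, so the other 5 collectively hold it with probability 5/6.
The host can always find 4 empty curtains to open, so the reveals don't change that 5/6; it is now spread over the 1 remaining unopened curtain.
P(win by switching) = (5/6) · (1/1) = 5/6.

5/6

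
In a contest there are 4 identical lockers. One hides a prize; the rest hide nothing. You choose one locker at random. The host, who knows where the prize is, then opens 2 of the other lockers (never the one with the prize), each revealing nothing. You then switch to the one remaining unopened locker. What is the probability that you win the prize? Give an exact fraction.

Your original locker holds the prize with probability 1/4, so the other 3 collectively hold it with probability 3/4.
The host can always find 2 empty lockers to open, so the reveals don't change that 3/4; it is now spread over the 1 remaining unopened locker.
P(win by switching) = (3/4) · (1/1) = 3/4.

3/4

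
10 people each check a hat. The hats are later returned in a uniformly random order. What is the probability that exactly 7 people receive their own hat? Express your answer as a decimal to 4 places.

Choose which 7 of the 10 are fixed: C(10,7) = 120 ways.
The remaining 3 must have no fixed point: D(3) = 2.
P = 120·2/3628800 = 1/15120 ≈ 0.0001.

0.0001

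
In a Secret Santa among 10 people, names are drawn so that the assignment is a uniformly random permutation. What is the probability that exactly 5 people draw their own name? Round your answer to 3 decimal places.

Choose which 5 of the 10 are fixed: C(10,5) = 252 ways.
The remaining 5 must have no fixed point: D(5) = 44.
P = 252·44/3628800 = 11/3600 ≈ 0.003.

0.003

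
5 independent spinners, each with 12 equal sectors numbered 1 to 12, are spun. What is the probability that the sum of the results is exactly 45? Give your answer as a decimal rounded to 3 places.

0.015

There are 12^5 = 248832 equally likely outcomes.
The number of ordered 5-tuples from {1,…,12} summing to 45 is 3701.
P(sum = 45) = 3701/248832 ≈ 0.015.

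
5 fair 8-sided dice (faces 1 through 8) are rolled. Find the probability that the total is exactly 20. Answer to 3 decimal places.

0.068

There are 8^5 = 32768 equally likely outcomes.
The number of ordered 5-tuples from {1,…,8} summing to 20 is 2226.
P(sum = 20) = 2226/32768 = 1113/16384 ≈ 0.068.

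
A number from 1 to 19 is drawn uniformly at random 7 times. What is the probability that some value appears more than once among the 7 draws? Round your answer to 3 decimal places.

0.716

P(all 7 different) = 19/19 · 18/19 · ··· · 13/19 ≈ 0.284.
P(at least two equal) = 1 − 0.284 = 0.716.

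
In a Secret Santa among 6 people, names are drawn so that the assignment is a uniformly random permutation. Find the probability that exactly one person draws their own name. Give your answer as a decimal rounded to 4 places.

Choose which one is fixed: C(6,1) = 6 ways.
The remaining 5 must have no fixed point: D(5) = 44.
P = 6·44/720 = 11/30 ≈ 0.3667.

0.3667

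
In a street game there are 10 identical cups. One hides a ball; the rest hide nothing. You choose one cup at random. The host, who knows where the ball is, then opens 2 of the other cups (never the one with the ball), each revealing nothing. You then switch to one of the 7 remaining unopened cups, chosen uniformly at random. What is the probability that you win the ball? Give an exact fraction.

Your original cup holds the ball with probability 1/10, so the other 9 collectively hold it with probability 9/10.
The host can always find 2 empty cups to open, so the reveals don't change that 9/10; it is now spread over the 7 remaining unopened cups.
P(win by switching) = (9/10) · (1/7) = 9/70.

9/70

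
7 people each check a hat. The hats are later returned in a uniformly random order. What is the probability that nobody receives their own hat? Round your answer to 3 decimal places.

0.368

This is the derangement probability: permutations of 7 with no fixed point.
D(7) = 7! · (1 − 1/1! + 1/2! − ··· + (−1)^7/7!) = 1854.
P = 1854/5040 = 103/280 ≈ 0.368.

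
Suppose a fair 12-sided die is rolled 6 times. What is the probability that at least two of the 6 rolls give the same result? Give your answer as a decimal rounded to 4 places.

P(all 6 different) = 12/12 · 11/12 · ··· · 7/12 ≈ 0.2228.
P(at least two equal) = 1 − 0.2228 = 0.7772.

0.7772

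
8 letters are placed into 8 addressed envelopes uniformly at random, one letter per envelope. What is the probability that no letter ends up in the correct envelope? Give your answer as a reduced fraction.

2119/5760

This is the derangement probability: permutations of 8 with no fixed point.
D(8) = 8! · (1 − 1/1! + 1/2! − ··· + (−1)^8/8!) = 14833.
P = 14833/40320 = 2119/5760.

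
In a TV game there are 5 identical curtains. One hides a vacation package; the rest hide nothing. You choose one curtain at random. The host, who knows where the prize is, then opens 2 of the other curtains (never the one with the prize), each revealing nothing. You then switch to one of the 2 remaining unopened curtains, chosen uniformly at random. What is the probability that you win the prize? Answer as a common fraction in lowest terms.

2/5

Your original curtain holds the prize with probability 1/5, so the other 4 collectively hold it with probability 4/5.
The host can always find 2 empty curtains to open, so the reveals don't change that 4/5; it is now spread over the 2 remaining unopened curtains.
P(win by switching) = (4/5) · (1/2) = 2/5.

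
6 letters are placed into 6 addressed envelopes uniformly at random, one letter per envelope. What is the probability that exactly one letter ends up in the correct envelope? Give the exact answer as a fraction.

11/30

Choose which one is fixed: C(6,1) = 6 ways.
The remaining 5 must have no fixed point: D(5) = 44.
P = 6·44/720 = 11/30.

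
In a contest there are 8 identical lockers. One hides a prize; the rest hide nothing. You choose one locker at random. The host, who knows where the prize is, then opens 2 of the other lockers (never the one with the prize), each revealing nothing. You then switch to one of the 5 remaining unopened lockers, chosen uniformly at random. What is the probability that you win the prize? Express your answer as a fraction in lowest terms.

7/40

Your original locker holds the prize with probability 1/8, so the other 7 collectively hold it with probability 7/8.
The host can always find 2 empty lockers to open, so the reveals don't change that 7/8; it is now spread over the 5 remaining unopened lockers.
P(win by switching) = (7/8) · (1/5) = 7/40.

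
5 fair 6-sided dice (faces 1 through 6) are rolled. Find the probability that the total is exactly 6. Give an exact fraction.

5/7776

There are 6^5 = 7776 equally likely outcomes.
The number of ordered 5-tuples from {1,…,6} summing to 6 is 5.
P(sum = 6) = 5/7776.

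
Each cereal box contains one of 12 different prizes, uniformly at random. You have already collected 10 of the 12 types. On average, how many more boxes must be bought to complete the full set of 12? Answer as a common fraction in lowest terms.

Starting from 10 distinct types, each trial gives a new one with probability (12−i)/12 when i types are held, so the wait for the next new type is 12/(12−i).
E = 12/2 + 12/1 = 18.

18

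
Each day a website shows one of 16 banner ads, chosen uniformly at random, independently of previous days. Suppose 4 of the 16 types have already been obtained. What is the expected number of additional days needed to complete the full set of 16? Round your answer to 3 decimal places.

49.651

Starting from 4 distinct types, each trial gives a new one with probability (16−i)/16 when i types are held, so the wait for the next new type is 16/(16−i).
E = 16/12 + 16/11 + 16/10 + 16/9 + 16/8 + 16/7 + 16/6 + 16/5 + 16/4 + 16/3 + 16/2 + 16/1 = 172042/3465 ≈ 49.651.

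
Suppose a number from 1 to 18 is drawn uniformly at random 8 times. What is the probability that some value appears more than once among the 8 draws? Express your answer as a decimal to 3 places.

0.840

P(all 8 different) = 18/18 · 17/18 · ··· · 11/18 ≈ 0.160.
P(at least two equal) = 1 − 0.160 = 0.840.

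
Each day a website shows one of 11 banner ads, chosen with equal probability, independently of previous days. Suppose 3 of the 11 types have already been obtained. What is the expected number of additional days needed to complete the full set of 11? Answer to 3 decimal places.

Starting from 3 distinct types, each trial gives a new one with probability (11−i)/11 when i types are held, so the wait for the next new type is 11/(11−i).
E = 11/8 + 11/7 + 11/6 + 11/5 + 11/4 + 11/3 + 11/2 + 11/1 = 8371/280 ≈ 29.896.

29.896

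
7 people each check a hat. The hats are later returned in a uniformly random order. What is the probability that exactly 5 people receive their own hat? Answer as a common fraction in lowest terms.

Choose which 5 of the 7 are fixed: C(7,5) = 21 ways.
The remaining 2 must have no fixed point: D(2) = 1.
P = 21·1/5040 = 1/240.

1/240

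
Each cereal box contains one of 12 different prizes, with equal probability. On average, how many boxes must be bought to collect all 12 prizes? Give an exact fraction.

After i distinct types are collected, each trial gives a new one with probability (12−i)/12, so the expected wait for the next new type is 12/(12−i).
E = 12/12 + 12/11 + 12/10 + 12/9 + 12/8 + 12/7 + 12/6 + 12/5 + 12/4 + 12/3 + 12/2 + 12/1 = 86021/2310.

86021/2310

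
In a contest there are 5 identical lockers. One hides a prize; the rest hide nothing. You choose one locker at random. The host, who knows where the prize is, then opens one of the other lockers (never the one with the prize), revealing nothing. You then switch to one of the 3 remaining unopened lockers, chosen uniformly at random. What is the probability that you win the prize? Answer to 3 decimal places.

Your original locker holds the prize with probability 1/5, so the other 4 collectively hold it with probability 4/5.
The host can always find an empty locker to open, so this doesn't change that 4/5; it is now spread over the 3 remaining unopened lockers.
P(win by switching) = (4/5) · (1/3) = 4/15 ≈ 0.267.

0.267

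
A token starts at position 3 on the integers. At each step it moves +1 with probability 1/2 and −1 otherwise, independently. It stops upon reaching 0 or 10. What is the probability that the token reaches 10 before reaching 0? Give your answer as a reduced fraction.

3/10

With a fair step, P(i) = ½P(i−1) + ½P(i+1) with P(0)=0, P(10)=1 has the linear solution P(i) = i/10.
P(3) = 3/10.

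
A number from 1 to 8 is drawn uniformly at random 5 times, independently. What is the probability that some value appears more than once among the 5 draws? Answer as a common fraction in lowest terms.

P(all 5 different) = 8/8 · 7/8 · ··· · 4/8 = 105/512.
P(at least two equal) = 1 − 105/512 = 407/512.

407/512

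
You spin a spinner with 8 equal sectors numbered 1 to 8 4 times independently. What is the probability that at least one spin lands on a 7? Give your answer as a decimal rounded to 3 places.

0.414

P(no spin lands on a 7) = (7/8)^4 ≈ 0.586.
P(at least one) = 1 − 0.586 = 0.414.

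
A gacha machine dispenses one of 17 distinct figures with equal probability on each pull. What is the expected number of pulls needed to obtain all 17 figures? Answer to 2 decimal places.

After i distinct types are collected, each trial gives a new one with probability (17−i)/17, so the expected wait for the next new type is 17/(17−i).
E = 17/17 + 17/16 + 17/15 + 17/14 + 17/13 + 17/12 + 17/11 + 17/10 + 17/9 + 17/8 + 17/7 + 17/6 + 17/5 + 17/4 + 17/3 + 17/2 + 17/1 = 42142223/720720 ≈ 58.47.

58.47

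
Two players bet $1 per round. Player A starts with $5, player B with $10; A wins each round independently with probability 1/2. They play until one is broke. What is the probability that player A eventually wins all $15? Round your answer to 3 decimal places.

0.333

With a fair step, P(i) = ½P(i−1) + ½P(i+1) with P(0)=0, P(15)=1 has the linear solution P(i) = i/15.
P(5) = 5/15 = 1/3 ≈ 0.333.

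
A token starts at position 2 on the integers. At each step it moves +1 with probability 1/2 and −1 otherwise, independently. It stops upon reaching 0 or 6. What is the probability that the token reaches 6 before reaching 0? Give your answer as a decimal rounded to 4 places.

0.3333

With a fair step, P(i) = ½P(i−1) + ½P(i+1) with P(0)=0, P(6)=1 has the linear solution P(i) = i/6.
P(2) = 2/6 = 1/3 ≈ 0.3333.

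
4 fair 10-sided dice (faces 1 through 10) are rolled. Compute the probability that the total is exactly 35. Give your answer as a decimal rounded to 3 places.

0.006

There are 10^4 = 10000 equally likely outcomes.
The number of ordered 4-tuples from {1,…,10} summing to 35 is 56.
P(sum = 35) = 56/10000 = 7/1250 ≈ 0.006.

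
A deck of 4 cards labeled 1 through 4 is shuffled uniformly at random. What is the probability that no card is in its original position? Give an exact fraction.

3/8

This is the derangement probability: permutations of 4 with no fixed point.
D(4) = 4! · (1 − 1/1! + 1/2! − ··· + (−1)^4/4!) = 9.
P = 9/24 = 3/8.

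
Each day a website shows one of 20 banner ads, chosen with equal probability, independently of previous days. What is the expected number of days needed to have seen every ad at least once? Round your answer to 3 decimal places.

71.955

After i distinct types are collected, each trial gives a new one with probability (20−i)/20, so the expected wait for the next new type is 20/(20−i).
E = 20/20 + 20/19 + 20/18 + 20/17 + 20/16 + 20/15 + 20/14 + 20/13 + 20/12 + 20/11 + 20/10 + 20/9 + 20/8 + 20/7 + 20/6 + 20/5 + 20/4 + 20/3 + 20/2 + 20/1 = 279175675/3879876 ≈ 71.955.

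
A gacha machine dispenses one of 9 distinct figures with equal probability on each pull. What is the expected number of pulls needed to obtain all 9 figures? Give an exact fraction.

After i distinct types are collected, each trial gives a new one with probability (9−i)/9, so the expected wait for the next new type is 9/(9−i).
E = 9/9 + 9/8 + 9/7 + 9/6 + 9/5 + 9/4 + 9/3 + 9/2 + 9/1 = 7129/280.

7129/280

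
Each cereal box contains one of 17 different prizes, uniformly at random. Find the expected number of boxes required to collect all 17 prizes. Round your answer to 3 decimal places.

58.472

After i distinct types are collected, each trial gives a new one with probability (17−i)/17, so the expected wait for the next new type is 17/(17−i).
E = 17/17 + 17/16 + 17/15 + 17/14 + 17/13 + 17/12 + 17/11 + 17/10 + 17/9 + 17/8 + 17/7 + 17/6 + 17/5 + 17/4 + 17/3 + 17/2 + 17/1 = 42142223/720720 ≈ 58.472.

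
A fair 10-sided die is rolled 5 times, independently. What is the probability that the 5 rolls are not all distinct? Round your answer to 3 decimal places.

0.698

P(all 5 different) = 10/10 · 9/10 · ··· · 6/10 ≈ 0.302.
P(at least two equal) = 1 − 0.302 = 0.698.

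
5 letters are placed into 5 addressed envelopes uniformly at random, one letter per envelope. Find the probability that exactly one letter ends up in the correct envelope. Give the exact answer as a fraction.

3/8

Choose which one is fixed: C(5,1) = 5 ways.
The remaining 4 must have no fixed point: D(4) = 9.
P = 5·9/120 = 3/8.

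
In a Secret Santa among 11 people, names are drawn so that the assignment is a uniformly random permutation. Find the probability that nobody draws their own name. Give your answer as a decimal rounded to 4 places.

This is the derangement probability: permutations of 11 with no fixed point.
D(11) = 11! · (1 − 1/1! + 1/2! − ··· + (−1)^11/11!) = 14684570.
P = 14684570/39916800 = 1468457/3991680 ≈ 0.3679.

0.3679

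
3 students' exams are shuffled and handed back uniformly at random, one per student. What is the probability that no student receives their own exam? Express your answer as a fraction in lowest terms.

This is the derangement probability: permutations of 3 with no fixed point.
D(3) = 3! · (1 − 1/1! + 1/2! − ··· + (−1)^3/3!) = 2.
P = 2/6 = 1/3.

1/3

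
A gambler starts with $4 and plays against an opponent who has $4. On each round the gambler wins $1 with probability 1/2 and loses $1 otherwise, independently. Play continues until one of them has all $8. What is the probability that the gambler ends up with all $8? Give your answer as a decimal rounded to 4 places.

0.5000

With a fair step, P(i) = ½P(i−1) + ½P(i+1) with P(0)=0, P(8)=1 has the linear solution P(i) = i/8.
P(4) = 4/8 = 1/2 ≈ 0.5000.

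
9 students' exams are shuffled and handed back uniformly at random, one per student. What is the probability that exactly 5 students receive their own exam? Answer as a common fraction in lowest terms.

Choose which 5 of the 9 are fixed: C(9,5) = 126 ways.
The remaining 4 must have no fixed point: D(4) = 9.
P = 126·9/362880 = 1/320.

1/320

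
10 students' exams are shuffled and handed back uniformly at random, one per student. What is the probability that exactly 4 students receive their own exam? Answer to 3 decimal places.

Choose which 4 of the 10 are fixed: C(10,4) = 210 ways.
The remaining 6 must have no fixed point: D(6) = 265.
P = 210·265/3628800 = 53/3456 ≈ 0.015.

0.015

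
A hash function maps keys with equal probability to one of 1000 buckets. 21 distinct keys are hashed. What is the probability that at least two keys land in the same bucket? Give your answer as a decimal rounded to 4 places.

It's easier to compute the probability that all 21 are distinct.
P(all distinct) = 1000/1000 · 999/1000 · ··· · 980/1000 ≈ 0.8094.
So the probability of at least one match is 1 − 0.8094 = 0.1906.

0.1906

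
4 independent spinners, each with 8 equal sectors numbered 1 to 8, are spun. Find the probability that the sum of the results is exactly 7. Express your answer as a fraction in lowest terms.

5/1024

There are 8^4 = 4096 equally likely outcomes.
The number of ordered 4-tuples from {1,…,8} summing to 7 is 20.
P(sum = 7) = 20/4096 = 5/1024.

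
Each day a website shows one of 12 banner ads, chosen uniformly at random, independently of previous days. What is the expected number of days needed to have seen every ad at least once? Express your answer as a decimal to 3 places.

After i distinct types are collected, each trial gives a new one with probability (12−i)/12, so the expected wait for the next new type is 12/(12−i).
E = 12/12 + 12/11 + 12/10 + 12/9 + 12/8 + 12/7 + 12/6 + 12/5 + 12/4 + 12/3 + 12/2 + 12/1 = 86021/2310 ≈ 37.239.

37.239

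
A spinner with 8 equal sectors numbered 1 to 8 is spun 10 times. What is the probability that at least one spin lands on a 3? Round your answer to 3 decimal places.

0.737

P(no spin lands on a 3) = (7/8)^10 ≈ 0.263.
P(at least one) = 1 − 0.263 = 0.737.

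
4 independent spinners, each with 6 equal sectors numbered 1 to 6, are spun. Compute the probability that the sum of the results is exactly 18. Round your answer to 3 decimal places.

There are 6^4 = 1296 equally likely outcomes.
The number of ordered 4-tuples from {1,…,6} summing to 18 is 80.
P(sum = 18) = 80/1296 = 5/81 ≈ 0.062.

0.062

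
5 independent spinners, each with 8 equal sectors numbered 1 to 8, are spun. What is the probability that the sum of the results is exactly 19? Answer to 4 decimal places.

0.0613

There are 8^5 = 32768 equally likely outcomes.
The number of ordered 5-tuples from {1,…,8} summing to 19 is 2010.
P(sum = 19) = 2010/32768 = 1005/16384 ≈ 0.0613.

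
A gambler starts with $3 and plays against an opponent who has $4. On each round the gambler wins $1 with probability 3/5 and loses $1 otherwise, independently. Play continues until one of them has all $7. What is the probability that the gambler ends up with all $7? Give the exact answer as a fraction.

Let r = q/p = (2/5)/(3/5) = 2/3. The recurrence P(i) = p·P(i+1) + q·P(i−1) with P(0)=0, P(7)=1 gives P(i) = (1 − r^i)/(1 − r^7).
P(3) = (1 − (2/3)^3) / (1 − (2/3)^7) = 1539/2059.

1539/2059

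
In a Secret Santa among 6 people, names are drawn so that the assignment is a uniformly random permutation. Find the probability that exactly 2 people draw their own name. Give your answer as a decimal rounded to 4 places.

Choose which 2 of the 6 are fixed: C(6,2) = 15 ways.
The remaining 4 must have no fixed point: D(4) = 9.
P = 15·9/720 = 3/16 ≈ 0.1875.

0.1875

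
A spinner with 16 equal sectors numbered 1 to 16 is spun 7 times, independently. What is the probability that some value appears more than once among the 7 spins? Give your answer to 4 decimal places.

P(all 7 different) = 16/16 · 15/16 · ··· · 10/16 ≈ 0.2148.
P(at least two equal) = 1 − 0.2148 = 0.7852.

0.7852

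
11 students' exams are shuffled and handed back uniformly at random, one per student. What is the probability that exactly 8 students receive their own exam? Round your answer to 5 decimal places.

Choose which 8 of the 11 are fixed: C(11,8) = 165 ways.
The remaining 3 must have no fixed point: D(3) = 2.
P = 165·2/39916800 = 1/120960 ≈ 0.00001.

0.00001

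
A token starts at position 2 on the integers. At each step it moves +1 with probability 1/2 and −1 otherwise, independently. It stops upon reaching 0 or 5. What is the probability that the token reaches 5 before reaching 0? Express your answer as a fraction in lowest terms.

2/5

With a fair step, P(i) = ½P(i−1) + ½P(i+1) with P(0)=0, P(5)=1 has the linear solution P(i) = i/5.
P(2) = 2/5.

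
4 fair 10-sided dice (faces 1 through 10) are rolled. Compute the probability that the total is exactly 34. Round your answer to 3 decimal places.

0.008

There are 10^4 = 10000 equally likely outcomes.
The number of ordered 4-tuples from {1,…,10} summing to 34 is 84.
P(sum = 34) = 84/10000 = 21/2500 ≈ 0.008.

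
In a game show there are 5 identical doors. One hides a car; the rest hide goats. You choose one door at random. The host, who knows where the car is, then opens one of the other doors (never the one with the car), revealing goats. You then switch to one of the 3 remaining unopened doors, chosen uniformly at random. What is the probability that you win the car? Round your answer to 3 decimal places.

0.267

Your original door holds the car with probability 1/5, so the other 4 collectively hold it with probability 4/5.
The host can always find an empty door to open, so this doesn't change that 4/5; it is now spread over the 3 remaining unopened doors.
P(win by switching) = (4/5) · (1/3) = 4/15 ≈ 0.267.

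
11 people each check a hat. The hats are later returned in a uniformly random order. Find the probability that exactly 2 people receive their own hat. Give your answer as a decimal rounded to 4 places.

0.1839

Choose which 2 of the 11 are fixed: C(11,2) = 55 ways.
The remaining 9 must have no fixed point: D(9) = 133496.
P = 55·133496/39916800 = 16687/90720 ≈ 0.1839.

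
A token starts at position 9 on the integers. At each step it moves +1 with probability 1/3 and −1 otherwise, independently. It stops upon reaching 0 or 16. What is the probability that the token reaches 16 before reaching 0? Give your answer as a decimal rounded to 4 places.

Let r = q/p = (2/3)/(1/3) = 2. The recurrence P(i) = p·P(i+1) + q·P(i−1) with P(0)=0, P(16)=1 gives P(i) = (1 − r^i)/(1 − r^16).
P(9) = (1 − (2)^9) / (1 − (2)^16) = 511/65535 ≈ 0.0078.

0.0078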